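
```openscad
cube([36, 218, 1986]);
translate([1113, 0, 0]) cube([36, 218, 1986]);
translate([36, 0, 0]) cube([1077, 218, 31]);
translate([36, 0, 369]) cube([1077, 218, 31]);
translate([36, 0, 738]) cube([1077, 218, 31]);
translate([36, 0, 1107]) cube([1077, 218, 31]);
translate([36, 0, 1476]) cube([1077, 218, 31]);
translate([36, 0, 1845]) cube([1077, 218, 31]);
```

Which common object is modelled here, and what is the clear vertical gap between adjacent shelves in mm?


A bookshelf. The clear shelf gap is 338 mm.

Two tall side panels with 6 horizontal boards between them — a bookshelf. The first two shelf undersides are at z = 0 and z = 369; with shelf thickness 31, the clear gap is 369 − 0 − 31 = 338 mm.


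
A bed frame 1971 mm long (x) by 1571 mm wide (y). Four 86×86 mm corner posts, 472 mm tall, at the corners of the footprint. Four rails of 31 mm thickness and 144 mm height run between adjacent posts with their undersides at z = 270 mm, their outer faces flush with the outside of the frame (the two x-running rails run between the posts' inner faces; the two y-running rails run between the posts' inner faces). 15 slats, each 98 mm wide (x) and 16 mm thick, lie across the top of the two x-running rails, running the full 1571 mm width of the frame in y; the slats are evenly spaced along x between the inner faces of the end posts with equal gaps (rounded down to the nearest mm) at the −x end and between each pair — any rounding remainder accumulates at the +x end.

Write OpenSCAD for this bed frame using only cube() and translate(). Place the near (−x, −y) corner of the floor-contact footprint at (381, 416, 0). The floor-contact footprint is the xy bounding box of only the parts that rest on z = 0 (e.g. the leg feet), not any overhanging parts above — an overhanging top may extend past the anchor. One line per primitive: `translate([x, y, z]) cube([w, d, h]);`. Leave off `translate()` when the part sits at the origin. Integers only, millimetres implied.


// slat z = rail_z + rail_h = 270 + 144 = 414
// slat gap = ⌊(1799 − 15·98) / 16⌋ = 20
translate([381, 416, 0]) cube([86, 86, 472]);
translate([381, 1901, 0]) cube([86, 86, 472]);
translate([2266, 416, 0]) cube([86, 86, 472]);
translate([2266, 1901, 0]) cube([86, 86, 472]);
translate([467, 416, 270]) cube([1799, 31, 144]);
translate([467, 1956, 270]) cube([1799, 31, 144]);
translate([381, 502, 270]) cube([31, 1399, 144]);
translate([2321, 502, 270]) cube([31, 1399, 144]);
translate([487, 416, 414]) cube([98, 1571, 16]);
translate([605, 416, 414]) cube([98, 1571, 16]);
translate([723, 416, 414]) cube([98, 1571, 16]);
translate([841, 416, 414]) cube([98, 1571, 16]);
translate([959, 416, 414]) cube([98, 1571, 16]);
translate([1077, 416, 414]) cube([98, 1571, 16]);
translate([1195, 416, 414]) cube([98, 1571, 16]);
translate([1313, 416, 414]) cube([98, 1571, 16]);
translate([1431, 416, 414]) cube([98, 1571, 16]);
translate([1549, 416, 414]) cube([98, 1571, 16]);
translate([1667, 416, 414]) cube([98, 1571, 16]);
translate([1785, 416, 414]) cube([98, 1571, 16]);
translate([1903, 416, 414]) cube([98, 1571, 16]);
translate([2021, 416, 414]) cube([98, 1571, 16]);
translate([2139, 416, 414]) cube([98, 1571, 16]);


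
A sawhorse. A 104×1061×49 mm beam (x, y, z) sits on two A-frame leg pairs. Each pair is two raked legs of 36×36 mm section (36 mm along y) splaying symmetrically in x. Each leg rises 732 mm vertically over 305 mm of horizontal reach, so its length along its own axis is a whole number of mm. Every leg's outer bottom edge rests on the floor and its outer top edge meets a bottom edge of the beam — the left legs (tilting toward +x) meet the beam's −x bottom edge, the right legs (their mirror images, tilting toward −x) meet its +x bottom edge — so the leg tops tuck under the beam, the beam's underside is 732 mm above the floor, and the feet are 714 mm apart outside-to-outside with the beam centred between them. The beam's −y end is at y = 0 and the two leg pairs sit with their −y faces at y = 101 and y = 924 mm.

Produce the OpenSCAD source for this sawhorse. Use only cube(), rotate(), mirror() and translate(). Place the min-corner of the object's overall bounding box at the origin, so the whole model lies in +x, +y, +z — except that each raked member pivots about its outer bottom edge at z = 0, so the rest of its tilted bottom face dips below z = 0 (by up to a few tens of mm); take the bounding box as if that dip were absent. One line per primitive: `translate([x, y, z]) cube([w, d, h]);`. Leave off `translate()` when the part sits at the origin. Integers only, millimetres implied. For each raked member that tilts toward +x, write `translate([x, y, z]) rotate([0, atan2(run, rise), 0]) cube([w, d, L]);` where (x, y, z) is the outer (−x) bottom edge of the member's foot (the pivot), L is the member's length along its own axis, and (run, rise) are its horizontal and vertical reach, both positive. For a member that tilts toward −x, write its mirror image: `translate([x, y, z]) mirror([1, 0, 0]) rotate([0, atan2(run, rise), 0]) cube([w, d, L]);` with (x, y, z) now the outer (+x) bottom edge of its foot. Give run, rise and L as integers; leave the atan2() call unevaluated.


translate([305, 0, 732]) cube([104, 1061, 49]);
translate([0, 101, 0]) rotate([0, atan2(305, 732), 0]) cube([36, 36, 793]);
translate([714, 101, 0]) mirror([1, 0, 0]) rotate([0, atan2(305, 732), 0]) cube([36, 36, 793]);
translate([0, 924, 0]) rotate([0, atan2(305, 732), 0]) cube([36, 36, 793]);
translate([714, 924, 0]) mirror([1, 0, 0]) rotate([0, atan2(305, 732), 0]) cube([36, 36, 793]);


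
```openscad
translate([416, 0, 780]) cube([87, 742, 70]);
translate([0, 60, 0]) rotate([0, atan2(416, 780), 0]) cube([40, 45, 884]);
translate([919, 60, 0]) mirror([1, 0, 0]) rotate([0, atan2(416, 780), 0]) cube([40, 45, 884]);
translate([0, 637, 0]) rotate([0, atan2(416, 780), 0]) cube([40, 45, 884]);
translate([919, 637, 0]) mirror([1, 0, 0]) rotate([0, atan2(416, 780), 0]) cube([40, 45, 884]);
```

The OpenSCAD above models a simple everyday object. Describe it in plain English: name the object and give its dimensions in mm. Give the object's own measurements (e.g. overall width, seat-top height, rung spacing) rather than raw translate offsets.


A sawhorse. A 87×742×70 mm beam (x, y, z) sits on two A-frame leg pairs. Each pair is two raked legs of 40×45 mm section (45 mm along y) splaying symmetrically in x. Each leg rises 780 mm vertically over 416 mm of horizontal reach and is 884 mm long along its own axis. Every leg's outer bottom edge rests on the floor and its outer top edge meets a bottom edge of the beam — the left legs (tilting toward +x) meet the beam's −x bottom edge, the right legs (their mirror images, tilting toward −x) meet its +x bottom edge — so the leg tops tuck under the beam, the beam's underside is 780 mm above the floor, and the feet are 919 mm apart outside-to-outside with the beam centred between them. The two leg pairs are set in 60 mm from either end of the beam.


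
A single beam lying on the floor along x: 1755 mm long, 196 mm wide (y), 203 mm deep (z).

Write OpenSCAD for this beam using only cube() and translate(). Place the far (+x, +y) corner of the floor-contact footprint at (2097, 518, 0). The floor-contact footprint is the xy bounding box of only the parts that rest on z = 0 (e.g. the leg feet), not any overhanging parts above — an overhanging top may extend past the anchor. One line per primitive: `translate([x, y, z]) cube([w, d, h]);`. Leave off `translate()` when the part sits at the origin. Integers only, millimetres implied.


translate([342, 322, 0]) cube([1755, 196, 203]);


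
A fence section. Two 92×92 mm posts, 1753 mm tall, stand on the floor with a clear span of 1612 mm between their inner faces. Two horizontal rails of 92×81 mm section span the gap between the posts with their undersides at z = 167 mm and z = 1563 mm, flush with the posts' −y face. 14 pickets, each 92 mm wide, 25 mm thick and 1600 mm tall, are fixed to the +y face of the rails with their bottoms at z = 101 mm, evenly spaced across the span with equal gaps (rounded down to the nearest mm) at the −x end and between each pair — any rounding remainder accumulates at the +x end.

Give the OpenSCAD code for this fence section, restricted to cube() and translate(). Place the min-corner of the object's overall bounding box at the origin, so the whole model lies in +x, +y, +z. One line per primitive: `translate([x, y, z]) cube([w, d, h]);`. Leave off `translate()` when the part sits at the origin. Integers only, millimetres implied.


cube([92, 92, 1753]);
translate([1704, 0, 0]) cube([92, 92, 1753]);
translate([92, 0, 167]) cube([1612, 92, 81]);
translate([92, 0, 1563]) cube([1612, 92, 81]);
translate([113, 92, 101]) cube([92, 25, 1600]);
translate([226, 92, 101]) cube([92, 25, 1600]);
translate([339, 92, 101]) cube([92, 25, 1600]);
translate([452, 92, 101]) cube([92, 25, 1600]);
translate([565, 92, 101]) cube([92, 25, 1600]);
translate([678, 92, 101]) cube([92, 25, 1600]);
translate([791, 92, 101]) cube([92, 25, 1600]);
translate([904, 92, 101]) cube([92, 25, 1600]);
translate([1017, 92, 101]) cube([92, 25, 1600]);
translate([1130, 92, 101]) cube([92, 25, 1600]);
translate([1243, 92, 101]) cube([92, 25, 1600]);
translate([1356, 92, 101]) cube([92, 25, 1600]);
translate([1469, 92, 101]) cube([92, 25, 1600]);
translate([1582, 92, 101]) cube([92, 25, 1600]);


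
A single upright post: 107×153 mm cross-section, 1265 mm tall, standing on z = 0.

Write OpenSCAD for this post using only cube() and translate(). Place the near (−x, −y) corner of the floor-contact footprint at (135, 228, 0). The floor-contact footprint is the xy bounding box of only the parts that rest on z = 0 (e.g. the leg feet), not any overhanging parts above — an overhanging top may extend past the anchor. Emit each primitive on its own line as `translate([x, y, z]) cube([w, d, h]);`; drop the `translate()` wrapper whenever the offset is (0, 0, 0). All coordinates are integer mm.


translate([135, 228, 0]) cube([107, 153, 1265]);


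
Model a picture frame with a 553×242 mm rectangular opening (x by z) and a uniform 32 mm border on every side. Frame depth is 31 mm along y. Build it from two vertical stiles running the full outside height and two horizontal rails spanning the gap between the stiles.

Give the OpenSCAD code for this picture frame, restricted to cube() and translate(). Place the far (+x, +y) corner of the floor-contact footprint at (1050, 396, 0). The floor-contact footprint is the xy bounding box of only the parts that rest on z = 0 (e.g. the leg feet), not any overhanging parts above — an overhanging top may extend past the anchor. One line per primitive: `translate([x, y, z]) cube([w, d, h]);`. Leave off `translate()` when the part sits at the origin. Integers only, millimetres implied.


translate([433, 365, 0]) cube([32, 31, 306]);
translate([1018, 365, 0]) cube([32, 31, 306]);
translate([465, 365, 0]) cube([553, 31, 32]);
translate([465, 365, 274]) cube([553, 31, 32]);


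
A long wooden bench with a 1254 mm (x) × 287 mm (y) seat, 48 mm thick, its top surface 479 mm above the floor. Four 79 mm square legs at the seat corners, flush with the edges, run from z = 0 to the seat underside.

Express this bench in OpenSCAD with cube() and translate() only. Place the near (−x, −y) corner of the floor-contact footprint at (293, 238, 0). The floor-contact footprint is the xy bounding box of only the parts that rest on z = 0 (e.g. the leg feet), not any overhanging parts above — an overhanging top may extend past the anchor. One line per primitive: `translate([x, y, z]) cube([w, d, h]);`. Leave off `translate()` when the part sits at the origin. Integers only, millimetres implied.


// leg_h = 479 − 48 = 431
translate([293, 238, 431]) cube([1254, 287, 48]);
translate([293, 238, 0]) cube([79, 79, 431]);
translate([293, 446, 0]) cube([79, 79, 431]);
translate([1468, 238, 0]) cube([79, 79, 431]);
translate([1468, 446, 0]) cube([79, 79, 431]);


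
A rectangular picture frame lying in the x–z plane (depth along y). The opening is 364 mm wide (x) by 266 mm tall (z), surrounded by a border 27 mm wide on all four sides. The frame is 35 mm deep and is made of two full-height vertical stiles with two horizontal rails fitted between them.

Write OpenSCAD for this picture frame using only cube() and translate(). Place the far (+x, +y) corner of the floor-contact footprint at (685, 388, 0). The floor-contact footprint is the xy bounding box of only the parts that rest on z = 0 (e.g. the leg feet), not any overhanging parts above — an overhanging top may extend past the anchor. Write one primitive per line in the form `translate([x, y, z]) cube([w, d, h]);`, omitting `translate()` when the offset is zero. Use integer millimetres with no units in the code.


translate([267, 353, 0]) cube([27, 35, 320]);
translate([658, 353, 0]) cube([27, 35, 320]);
translate([294, 353, 0]) cube([364, 35, 27]);
translate([294, 353, 293]) cube([364, 35, 27]);


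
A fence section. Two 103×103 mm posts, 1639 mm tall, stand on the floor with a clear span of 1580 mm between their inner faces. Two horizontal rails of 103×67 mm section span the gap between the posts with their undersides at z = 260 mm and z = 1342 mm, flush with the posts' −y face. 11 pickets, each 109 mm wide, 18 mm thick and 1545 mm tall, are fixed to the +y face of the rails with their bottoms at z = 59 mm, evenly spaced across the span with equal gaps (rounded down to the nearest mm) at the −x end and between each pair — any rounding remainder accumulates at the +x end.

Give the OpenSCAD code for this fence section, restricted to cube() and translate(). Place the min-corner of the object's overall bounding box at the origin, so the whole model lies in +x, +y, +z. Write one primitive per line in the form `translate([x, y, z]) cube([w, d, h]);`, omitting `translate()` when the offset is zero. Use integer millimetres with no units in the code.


cube([103, 103, 1639]);
translate([1683, 0, 0]) cube([103, 103, 1639]);
translate([103, 0, 260]) cube([1580, 103, 67]);
translate([103, 0, 1342]) cube([1580, 103, 67]);
translate([134, 103, 59]) cube([109, 18, 1545]);
translate([274, 103, 59]) cube([109, 18, 1545]);
translate([414, 103, 59]) cube([109, 18, 1545]);
translate([554, 103, 59]) cube([109, 18, 1545]);
translate([694, 103, 59]) cube([109, 18, 1545]);
translate([834, 103, 59]) cube([109, 18, 1545]);
translate([974, 103, 59]) cube([109, 18, 1545]);
translate([1114, 103, 59]) cube([109, 18, 1545]);
translate([1254, 103, 59]) cube([109, 18, 1545]);
translate([1394, 103, 59]) cube([109, 18, 1545]);
translate([1534, 103, 59]) cube([109, 18, 1545]);


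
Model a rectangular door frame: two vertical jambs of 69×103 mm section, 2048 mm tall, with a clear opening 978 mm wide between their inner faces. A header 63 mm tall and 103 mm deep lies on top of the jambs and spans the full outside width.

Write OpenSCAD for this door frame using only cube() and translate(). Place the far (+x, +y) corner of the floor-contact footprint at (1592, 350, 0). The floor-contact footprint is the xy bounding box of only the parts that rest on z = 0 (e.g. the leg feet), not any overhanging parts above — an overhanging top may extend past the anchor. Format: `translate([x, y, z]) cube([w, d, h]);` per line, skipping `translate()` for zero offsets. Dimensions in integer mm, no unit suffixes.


translate([476, 247, 0]) cube([69, 103, 2048]);
translate([1523, 247, 0]) cube([69, 103, 2048]);
translate([476, 247, 2048]) cube([1116, 103, 63]);


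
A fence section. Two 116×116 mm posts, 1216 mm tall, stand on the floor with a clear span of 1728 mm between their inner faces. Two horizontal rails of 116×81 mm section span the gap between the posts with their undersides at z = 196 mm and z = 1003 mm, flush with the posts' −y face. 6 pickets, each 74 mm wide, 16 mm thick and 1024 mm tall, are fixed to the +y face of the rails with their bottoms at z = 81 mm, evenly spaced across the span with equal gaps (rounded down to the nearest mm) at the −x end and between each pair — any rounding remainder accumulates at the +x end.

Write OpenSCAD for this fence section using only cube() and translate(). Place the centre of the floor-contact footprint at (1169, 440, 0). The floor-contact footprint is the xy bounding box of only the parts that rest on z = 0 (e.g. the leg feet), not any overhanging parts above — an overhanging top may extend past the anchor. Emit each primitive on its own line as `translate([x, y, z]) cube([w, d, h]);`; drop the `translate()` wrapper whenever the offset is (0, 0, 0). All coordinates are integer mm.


translate([189, 382, 0]) cube([116, 116, 1216]);
translate([2033, 382, 0]) cube([116, 116, 1216]);
translate([305, 382, 196]) cube([1728, 116, 81]);
translate([305, 382, 1003]) cube([1728, 116, 81]);
translate([488, 498, 81]) cube([74, 16, 1024]);
translate([745, 498, 81]) cube([74, 16, 1024]);
translate([1002, 498, 81]) cube([74, 16, 1024]);
translate([1259, 498, 81]) cube([74, 16, 1024]);
translate([1516, 498, 81]) cube([74, 16, 1024]);
translate([1773, 498, 81]) cube([74, 16, 1024]);


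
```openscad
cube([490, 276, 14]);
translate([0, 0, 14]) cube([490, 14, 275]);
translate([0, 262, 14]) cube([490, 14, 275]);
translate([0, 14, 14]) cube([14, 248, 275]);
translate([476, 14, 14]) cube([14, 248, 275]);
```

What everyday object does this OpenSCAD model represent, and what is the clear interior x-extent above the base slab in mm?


An open box. The internal width is 462 mm.

A 490×276 base slab with four walls standing on it — an open box. The base is 490 mm wide and the walls are 14 mm thick, so the internal width is 490 − 2 × 14 = 462 mm.


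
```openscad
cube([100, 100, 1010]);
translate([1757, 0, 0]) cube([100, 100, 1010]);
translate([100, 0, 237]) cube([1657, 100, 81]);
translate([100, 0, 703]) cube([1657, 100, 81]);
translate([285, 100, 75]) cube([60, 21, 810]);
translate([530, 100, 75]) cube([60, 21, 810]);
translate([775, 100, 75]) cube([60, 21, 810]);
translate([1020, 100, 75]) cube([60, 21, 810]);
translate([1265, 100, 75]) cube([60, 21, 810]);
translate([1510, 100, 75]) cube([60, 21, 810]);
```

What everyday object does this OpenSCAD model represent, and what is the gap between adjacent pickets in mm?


A fence section. The picket gap is 185 mm.

Two posts, two rails, 6 pickets — a fence section. Span 1657 mm holds 6 pickets of 60 mm with 7 equal gaps: ⌊(1657 − 6·60) / 7⌋ = 185 mm.


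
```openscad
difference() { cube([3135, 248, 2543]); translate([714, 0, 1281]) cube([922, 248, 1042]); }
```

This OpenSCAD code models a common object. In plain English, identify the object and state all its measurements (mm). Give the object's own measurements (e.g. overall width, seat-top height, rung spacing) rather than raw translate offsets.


A wall 3135 mm long (x), 248 mm thick (y), 2543 mm tall, with a rectangular window opening cut through it. The opening is 922 mm wide and 1042 mm tall; its sill is at z = 1281 mm and its near (−x) edge is 714 mm from the wall's −x end. The opening passes through the full wall thickness.


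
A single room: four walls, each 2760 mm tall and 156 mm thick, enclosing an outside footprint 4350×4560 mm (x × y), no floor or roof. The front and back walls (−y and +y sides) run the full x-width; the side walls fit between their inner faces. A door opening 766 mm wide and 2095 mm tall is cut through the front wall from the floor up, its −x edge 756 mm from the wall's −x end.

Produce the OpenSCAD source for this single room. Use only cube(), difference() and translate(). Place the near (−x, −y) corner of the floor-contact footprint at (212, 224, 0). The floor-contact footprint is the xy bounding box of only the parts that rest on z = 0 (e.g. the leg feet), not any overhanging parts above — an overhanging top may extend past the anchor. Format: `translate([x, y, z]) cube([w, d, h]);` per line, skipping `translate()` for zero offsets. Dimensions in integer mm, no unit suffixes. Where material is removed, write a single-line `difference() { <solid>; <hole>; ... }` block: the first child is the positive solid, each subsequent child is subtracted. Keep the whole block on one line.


difference() { translate([212, 224, 0]) cube([4350, 156, 2760]); translate([968, 224, 0]) cube([766, 156, 2095]); }
translate([212, 4628, 0]) cube([4350, 156, 2760]);
translate([212, 380, 0]) cube([156, 4248, 2760]);
translate([4406, 380, 0]) cube([156, 4248, 2760]);


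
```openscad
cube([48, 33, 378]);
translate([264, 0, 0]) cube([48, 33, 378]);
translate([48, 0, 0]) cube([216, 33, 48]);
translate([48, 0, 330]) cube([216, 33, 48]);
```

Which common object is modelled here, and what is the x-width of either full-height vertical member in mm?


A picture frame. The border width is 48 mm.

Four thin pieces enclosing a rectangular opening — a picture frame. The two full-height stiles are 378 mm tall; the top rail sits at z = 330 and is 48 mm tall, so the border above the opening is 378 − 330 = 48 mm, matching the stile x-width.


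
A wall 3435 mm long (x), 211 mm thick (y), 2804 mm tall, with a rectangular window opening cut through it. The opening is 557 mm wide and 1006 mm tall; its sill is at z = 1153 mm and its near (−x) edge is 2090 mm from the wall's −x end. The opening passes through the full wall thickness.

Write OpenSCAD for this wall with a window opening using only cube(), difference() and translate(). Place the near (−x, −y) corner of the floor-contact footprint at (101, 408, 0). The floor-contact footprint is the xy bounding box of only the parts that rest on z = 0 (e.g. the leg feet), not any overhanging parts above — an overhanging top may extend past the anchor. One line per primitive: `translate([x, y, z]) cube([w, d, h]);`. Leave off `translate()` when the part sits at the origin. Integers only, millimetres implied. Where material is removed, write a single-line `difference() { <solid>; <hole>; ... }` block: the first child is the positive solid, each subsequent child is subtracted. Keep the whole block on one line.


difference() { translate([101, 408, 0]) cube([3435, 211, 2804]); translate([2191, 408, 1153]) cube([557, 211, 1006]); }


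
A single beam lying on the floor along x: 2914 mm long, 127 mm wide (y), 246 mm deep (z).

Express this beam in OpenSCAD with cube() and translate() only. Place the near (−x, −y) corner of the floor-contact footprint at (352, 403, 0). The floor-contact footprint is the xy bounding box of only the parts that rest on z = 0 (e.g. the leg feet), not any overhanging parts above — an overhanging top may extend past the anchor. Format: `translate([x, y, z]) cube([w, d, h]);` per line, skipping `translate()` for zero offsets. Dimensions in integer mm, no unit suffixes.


translate([352, 403, 0]) cube([2914, 127, 246]);


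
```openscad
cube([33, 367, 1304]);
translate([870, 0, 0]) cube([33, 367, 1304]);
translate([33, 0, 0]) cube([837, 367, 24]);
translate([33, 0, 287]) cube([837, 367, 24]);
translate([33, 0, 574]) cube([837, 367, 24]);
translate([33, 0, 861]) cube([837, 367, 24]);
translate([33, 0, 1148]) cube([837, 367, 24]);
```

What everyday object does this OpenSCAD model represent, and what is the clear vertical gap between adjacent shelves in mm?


A bookshelf. The clear shelf gap is 263 mm.

Two tall side panels with 5 horizontal boards between them — a bookshelf. The first two shelf undersides are at z = 0 and z = 287; with shelf thickness 24, the clear gap is 287 − 0 − 24 = 263 mm.


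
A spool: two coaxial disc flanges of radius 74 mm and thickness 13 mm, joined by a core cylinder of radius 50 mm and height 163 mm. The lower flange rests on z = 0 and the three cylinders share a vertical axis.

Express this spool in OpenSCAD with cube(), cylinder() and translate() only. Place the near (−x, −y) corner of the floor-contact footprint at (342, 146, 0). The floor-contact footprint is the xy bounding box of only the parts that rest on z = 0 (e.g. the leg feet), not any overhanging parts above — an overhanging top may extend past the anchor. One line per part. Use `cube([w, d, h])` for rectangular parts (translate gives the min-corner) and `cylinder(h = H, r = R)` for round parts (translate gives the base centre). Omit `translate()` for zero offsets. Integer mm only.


translate([416, 220, 0]) cylinder(h = 13, r = 74);
translate([416, 220, 13]) cylinder(h = 163, r = 50);
translate([416, 220, 176]) cylinder(h = 13, r = 74);


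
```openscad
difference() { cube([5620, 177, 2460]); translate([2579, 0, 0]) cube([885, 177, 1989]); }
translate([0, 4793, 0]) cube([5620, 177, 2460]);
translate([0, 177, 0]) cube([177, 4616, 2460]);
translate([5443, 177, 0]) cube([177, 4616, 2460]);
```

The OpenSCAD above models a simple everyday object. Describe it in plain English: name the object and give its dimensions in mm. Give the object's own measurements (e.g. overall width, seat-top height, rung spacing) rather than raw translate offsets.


A single room: four walls, each 2460 mm tall and 177 mm thick, enclosing an outside footprint 5620×4970 mm (x × y), no floor or roof. The front and back walls (−y and +y sides) run the full x-width; the side walls fit between their inner faces. A door opening 885 mm wide and 1989 mm tall is cut through the front wall from the floor up, its −x edge 2579 mm from the wall's −x end.


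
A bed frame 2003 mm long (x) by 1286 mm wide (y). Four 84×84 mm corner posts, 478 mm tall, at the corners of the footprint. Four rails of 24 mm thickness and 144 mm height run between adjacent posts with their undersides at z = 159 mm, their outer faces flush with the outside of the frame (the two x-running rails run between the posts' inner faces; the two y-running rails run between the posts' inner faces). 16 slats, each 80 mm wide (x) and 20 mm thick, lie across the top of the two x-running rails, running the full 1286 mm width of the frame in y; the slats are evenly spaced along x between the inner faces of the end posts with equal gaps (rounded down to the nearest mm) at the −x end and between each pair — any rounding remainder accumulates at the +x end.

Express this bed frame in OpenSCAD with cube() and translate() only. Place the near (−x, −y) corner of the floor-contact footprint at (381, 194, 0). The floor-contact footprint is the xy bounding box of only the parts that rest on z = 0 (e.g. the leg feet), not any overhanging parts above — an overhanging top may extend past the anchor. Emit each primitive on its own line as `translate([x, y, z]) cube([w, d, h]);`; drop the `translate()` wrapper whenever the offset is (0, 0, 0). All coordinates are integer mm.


translate([381, 194, 0]) cube([84, 84, 478]);
translate([381, 1396, 0]) cube([84, 84, 478]);
translate([2300, 194, 0]) cube([84, 84, 478]);
translate([2300, 1396, 0]) cube([84, 84, 478]);
translate([465, 194, 159]) cube([1835, 24, 144]);
translate([465, 1456, 159]) cube([1835, 24, 144]);
translate([381, 278, 159]) cube([24, 1118, 144]);
translate([2360, 278, 159]) cube([24, 1118, 144]);
translate([497, 194, 303]) cube([80, 1286, 20]);
translate([609, 194, 303]) cube([80, 1286, 20]);
translate([721, 194, 303]) cube([80, 1286, 20]);
translate([833, 194, 303]) cube([80, 1286, 20]);
translate([945, 194, 303]) cube([80, 1286, 20]);
translate([1057, 194, 303]) cube([80, 1286, 20]);
translate([1169, 194, 303]) cube([80, 1286, 20]);
translate([1281, 194, 303]) cube([80, 1286, 20]);
translate([1393, 194, 303]) cube([80, 1286, 20]);
translate([1505, 194, 303]) cube([80, 1286, 20]);
translate([1617, 194, 303]) cube([80, 1286, 20]);
translate([1729, 194, 303]) cube([80, 1286, 20]);
translate([1841, 194, 303]) cube([80, 1286, 20]);
translate([1953, 194, 303]) cube([80, 1286, 20]);
translate([2065, 194, 303]) cube([80, 1286, 20]);
translate([2177, 194, 303]) cube([80, 1286, 20]);


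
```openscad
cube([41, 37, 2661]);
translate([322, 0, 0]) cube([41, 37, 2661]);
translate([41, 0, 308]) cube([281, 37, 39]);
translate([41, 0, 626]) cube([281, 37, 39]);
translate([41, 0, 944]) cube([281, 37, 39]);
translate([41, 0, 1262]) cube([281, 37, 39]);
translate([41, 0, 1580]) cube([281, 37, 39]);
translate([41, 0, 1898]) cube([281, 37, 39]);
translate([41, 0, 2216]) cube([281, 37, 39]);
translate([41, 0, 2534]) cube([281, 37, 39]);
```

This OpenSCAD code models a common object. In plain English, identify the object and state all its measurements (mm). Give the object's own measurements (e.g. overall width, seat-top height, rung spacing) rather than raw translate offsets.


A straight ladder. Two 41×37 mm vertical rails, 2661 mm tall, stand 363 mm apart (outside-to-outside) with their front faces coplanar on the −y side. 8 rungs, each 37 mm deep and 39 mm tall, span between the inner faces of the rails, front faces flush with the rails. The lowest rung's underside is at z = 308 mm and rungs are spaced 318 mm apart (underside to underside).


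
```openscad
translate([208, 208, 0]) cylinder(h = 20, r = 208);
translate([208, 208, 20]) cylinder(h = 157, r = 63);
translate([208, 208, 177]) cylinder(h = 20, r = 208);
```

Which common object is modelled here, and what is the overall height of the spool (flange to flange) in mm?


A spool. The overall height is 197 mm.

Three coaxial cylinders, large–small–large — a spool. Two 20 mm flanges and a 157 mm core give 20 + 157 + 20 = 197 mm.


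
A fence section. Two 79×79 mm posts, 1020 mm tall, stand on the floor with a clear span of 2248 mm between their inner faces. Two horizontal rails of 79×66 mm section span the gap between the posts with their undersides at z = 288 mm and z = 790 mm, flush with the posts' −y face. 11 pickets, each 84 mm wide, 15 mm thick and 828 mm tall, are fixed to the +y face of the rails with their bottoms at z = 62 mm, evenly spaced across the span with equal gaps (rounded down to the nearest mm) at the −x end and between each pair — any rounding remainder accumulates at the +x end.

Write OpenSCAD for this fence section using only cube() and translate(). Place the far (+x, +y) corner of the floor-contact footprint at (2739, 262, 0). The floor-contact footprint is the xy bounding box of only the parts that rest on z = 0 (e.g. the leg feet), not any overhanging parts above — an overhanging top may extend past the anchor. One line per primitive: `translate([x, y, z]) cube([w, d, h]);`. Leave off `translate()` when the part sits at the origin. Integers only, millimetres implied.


translate([333, 183, 0]) cube([79, 79, 1020]);
translate([2660, 183, 0]) cube([79, 79, 1020]);
translate([412, 183, 288]) cube([2248, 79, 66]);
translate([412, 183, 790]) cube([2248, 79, 66]);
translate([522, 262, 62]) cube([84, 15, 828]);
translate([716, 262, 62]) cube([84, 15, 828]);
translate([910, 262, 62]) cube([84, 15, 828]);
translate([1104, 262, 62]) cube([84, 15, 828]);
translate([1298, 262, 62]) cube([84, 15, 828]);
translate([1492, 262, 62]) cube([84, 15, 828]);
translate([1686, 262, 62]) cube([84, 15, 828]);
translate([1880, 262, 62]) cube([84, 15, 828]);
translate([2074, 262, 62]) cube([84, 15, 828]);
translate([2268, 262, 62]) cube([84, 15, 828]);
translate([2462, 262, 62]) cube([84, 15, 828]);


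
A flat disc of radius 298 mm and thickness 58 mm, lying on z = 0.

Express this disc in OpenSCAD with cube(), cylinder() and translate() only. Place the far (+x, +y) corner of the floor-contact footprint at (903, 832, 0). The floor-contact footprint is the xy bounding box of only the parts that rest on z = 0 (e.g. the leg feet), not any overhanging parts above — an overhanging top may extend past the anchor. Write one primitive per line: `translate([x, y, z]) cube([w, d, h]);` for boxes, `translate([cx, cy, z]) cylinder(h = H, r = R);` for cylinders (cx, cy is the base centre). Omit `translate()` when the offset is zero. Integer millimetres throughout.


translate([605, 534, 0]) cylinder(h = 58, r = 298);


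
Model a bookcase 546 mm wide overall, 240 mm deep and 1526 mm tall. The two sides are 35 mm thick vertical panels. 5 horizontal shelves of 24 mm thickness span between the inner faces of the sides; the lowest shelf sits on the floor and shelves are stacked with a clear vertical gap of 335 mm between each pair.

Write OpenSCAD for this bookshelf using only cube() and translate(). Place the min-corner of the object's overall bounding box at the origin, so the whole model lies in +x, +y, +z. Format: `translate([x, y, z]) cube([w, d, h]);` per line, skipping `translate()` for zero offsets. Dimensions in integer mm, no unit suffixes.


cube([35, 240, 1526]);
translate([511, 0, 0]) cube([35, 240, 1526]);
translate([35, 0, 0]) cube([476, 240, 24]);
translate([35, 0, 359]) cube([476, 240, 24]);
translate([35, 0, 718]) cube([476, 240, 24]);
translate([35, 0, 1077]) cube([476, 240, 24]);
translate([35, 0, 1436]) cube([476, 240, 24]);


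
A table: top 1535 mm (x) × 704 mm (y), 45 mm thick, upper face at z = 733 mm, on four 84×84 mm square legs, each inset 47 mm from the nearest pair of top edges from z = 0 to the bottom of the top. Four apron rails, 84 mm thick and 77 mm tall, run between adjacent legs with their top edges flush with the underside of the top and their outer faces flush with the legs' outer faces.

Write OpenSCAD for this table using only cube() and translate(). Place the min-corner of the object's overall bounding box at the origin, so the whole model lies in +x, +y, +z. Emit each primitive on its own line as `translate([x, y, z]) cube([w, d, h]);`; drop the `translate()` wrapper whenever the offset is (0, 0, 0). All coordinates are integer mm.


// leg_h = 733 - 45 = 688
// apron z = 688 - 77 = 611
translate([0, 0, 688]) cube([1535, 704, 45]);
translate([47, 47, 0]) cube([84, 84, 688]);
translate([1404, 47, 0]) cube([84, 84, 688]);
translate([47, 573, 0]) cube([84, 84, 688]);
translate([1404, 573, 0]) cube([84, 84, 688]);
translate([131, 47, 611]) cube([1273, 84, 77]);
translate([131, 573, 611]) cube([1273, 84, 77]);
translate([47, 131, 611]) cube([84, 442, 77]);
translate([1404, 131, 611]) cube([84, 442, 77]);


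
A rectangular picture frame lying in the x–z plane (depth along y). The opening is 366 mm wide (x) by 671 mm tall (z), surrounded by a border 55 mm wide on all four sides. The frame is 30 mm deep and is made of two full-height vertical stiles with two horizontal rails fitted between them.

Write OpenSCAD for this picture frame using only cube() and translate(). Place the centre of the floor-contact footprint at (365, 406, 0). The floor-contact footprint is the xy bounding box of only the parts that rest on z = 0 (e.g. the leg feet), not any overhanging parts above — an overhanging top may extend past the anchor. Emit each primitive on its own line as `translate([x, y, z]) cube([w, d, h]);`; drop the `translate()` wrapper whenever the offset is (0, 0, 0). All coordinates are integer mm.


translate([127, 391, 0]) cube([55, 30, 781]);
translate([548, 391, 0]) cube([55, 30, 781]);
translate([182, 391, 0]) cube([366, 30, 55]);
translate([182, 391, 726]) cube([366, 30, 55]);


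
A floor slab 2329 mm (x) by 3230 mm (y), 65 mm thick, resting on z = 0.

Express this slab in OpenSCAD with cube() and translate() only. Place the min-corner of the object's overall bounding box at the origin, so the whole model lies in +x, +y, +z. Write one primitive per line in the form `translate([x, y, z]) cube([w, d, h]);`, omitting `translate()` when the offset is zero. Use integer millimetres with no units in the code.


cube([2329, 3230, 65]);


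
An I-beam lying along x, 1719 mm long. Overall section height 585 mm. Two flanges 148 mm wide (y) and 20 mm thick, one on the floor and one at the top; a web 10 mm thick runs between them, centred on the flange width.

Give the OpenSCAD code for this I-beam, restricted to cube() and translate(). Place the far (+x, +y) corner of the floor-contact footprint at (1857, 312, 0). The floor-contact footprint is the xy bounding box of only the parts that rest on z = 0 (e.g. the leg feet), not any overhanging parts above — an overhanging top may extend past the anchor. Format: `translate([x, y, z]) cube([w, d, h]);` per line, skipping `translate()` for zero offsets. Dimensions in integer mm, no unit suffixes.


translate([138, 164, 0]) cube([1719, 148, 20]);
translate([138, 233, 20]) cube([1719, 10, 545]);
translate([138, 164, 565]) cube([1719, 148, 20]);


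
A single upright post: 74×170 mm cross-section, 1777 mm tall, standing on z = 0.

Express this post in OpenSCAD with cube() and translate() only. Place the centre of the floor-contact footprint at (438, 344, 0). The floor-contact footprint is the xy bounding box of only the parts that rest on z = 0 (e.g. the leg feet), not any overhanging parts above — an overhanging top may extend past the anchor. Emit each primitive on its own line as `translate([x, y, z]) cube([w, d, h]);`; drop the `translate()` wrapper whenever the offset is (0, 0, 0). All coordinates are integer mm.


translate([401, 259, 0]) cube([74, 170, 1777]);


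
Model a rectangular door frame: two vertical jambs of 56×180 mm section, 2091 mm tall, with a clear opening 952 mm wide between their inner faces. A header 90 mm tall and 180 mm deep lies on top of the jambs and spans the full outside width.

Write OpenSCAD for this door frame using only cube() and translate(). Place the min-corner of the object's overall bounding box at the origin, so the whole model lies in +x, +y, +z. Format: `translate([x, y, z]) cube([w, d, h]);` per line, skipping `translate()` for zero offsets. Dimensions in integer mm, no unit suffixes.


cube([56, 180, 2091]);
translate([1008, 0, 0]) cube([56, 180, 2091]);
translate([0, 0, 2091]) cube([1064, 180, 90]);


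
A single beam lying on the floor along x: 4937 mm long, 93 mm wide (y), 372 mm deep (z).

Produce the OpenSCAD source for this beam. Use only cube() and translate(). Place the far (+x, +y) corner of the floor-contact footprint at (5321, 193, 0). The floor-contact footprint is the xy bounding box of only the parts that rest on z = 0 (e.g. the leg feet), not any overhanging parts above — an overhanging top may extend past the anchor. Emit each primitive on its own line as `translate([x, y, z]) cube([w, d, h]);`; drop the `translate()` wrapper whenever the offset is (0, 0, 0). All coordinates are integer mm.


translate([384, 100, 0]) cube([4937, 93, 372]);


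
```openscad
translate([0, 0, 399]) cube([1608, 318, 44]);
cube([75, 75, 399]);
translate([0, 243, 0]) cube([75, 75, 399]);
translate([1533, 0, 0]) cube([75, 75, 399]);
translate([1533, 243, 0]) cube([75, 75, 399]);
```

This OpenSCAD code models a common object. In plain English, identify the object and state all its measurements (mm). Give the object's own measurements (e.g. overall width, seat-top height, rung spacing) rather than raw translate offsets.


A long wooden bench with a 1608 mm (x) × 318 mm (y) seat, 44 mm thick, its top surface 443 mm above the floor. Four 75 mm square legs at the seat corners, flush with the edges, run from z = 0 to the seat underside.


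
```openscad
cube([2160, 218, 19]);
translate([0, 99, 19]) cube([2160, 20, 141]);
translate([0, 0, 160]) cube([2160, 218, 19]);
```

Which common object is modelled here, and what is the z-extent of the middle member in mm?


An I-beam. The web height is 141 mm.

Two wide flanges with a thin centred web — an I-beam. Overall 179 mm minus two 19 mm flanges gives a web of 179 − 2·19 = 141 mm.


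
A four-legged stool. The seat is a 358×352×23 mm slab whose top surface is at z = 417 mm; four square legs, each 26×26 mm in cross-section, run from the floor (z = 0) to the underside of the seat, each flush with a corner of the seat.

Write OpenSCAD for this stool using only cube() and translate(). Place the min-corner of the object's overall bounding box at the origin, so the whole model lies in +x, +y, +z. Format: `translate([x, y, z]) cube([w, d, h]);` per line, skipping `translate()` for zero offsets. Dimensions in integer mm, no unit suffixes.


translate([0, 0, 394]) cube([358, 352, 23]);
cube([26, 26, 394]);
translate([332, 0, 0]) cube([26, 26, 394]);
translate([0, 326, 0]) cube([26, 26, 394]);
translate([332, 326, 0]) cube([26, 26, 394]);
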